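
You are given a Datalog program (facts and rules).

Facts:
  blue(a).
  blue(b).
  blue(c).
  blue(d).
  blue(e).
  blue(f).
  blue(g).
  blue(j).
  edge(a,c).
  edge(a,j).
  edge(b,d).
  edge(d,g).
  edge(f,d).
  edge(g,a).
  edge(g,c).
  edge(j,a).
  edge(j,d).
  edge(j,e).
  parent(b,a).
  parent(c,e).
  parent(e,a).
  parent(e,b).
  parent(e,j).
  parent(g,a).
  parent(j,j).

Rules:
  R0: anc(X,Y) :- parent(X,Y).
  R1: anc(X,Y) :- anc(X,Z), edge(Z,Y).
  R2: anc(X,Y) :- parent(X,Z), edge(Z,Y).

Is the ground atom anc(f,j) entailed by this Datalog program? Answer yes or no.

round 1: derive anc(b,a) via R0 from parent(b,a)
round 1: derive anc(c,e) via R0 from parent(c,e)
round 1: derive anc(e,a) via R0 from parent(e,a)
round 1: derive anc(e,b) via R0 from parent(e,b)
round 1: derive anc(e,j) via R0 from parent(e,j)
round 1: derive anc(g,a) via R0 from parent(g,a)
round 1: derive anc(j,j) via R0 from parent(j,j)
round 1: derive anc(b,c) via R2 from parent(b,a), edge(a,c)
round 1: derive anc(b,j) via R2 from parent(b,a), edge(a,j)
round 1: derive anc(e,c) via R2 from parent(e,a), edge(a,c)
round 1: derive anc(e,d) via R2 from parent(e,b), edge(b,d)
round 1: derive anc(e,e) via R2 from parent(e,j), edge(j,e)
round 1: derive anc(g,c) via R2 from parent(g,a), edge(a,c)
round 1: derive anc(g,j) via R2 from parent(g,a), edge(a,j)
round 1: derive anc(j,a) via R2 from parent(j,j), edge(j,a)
round 1: derive anc(j,d) via R2 from parent(j,j), edge(j,d)
round 1: derive anc(j,e) via R2 from parent(j,j), edge(j,e)
round 2: derive anc(b,d) via R1 from anc(b,j), edge(j,d)
round 2: derive anc(b,e) via R1 from anc(b,j), edge(j,e)
round 2: derive anc(e,g) via R1 from anc(e,d), edge(d,g)
round 2: derive anc(g,d) via R1 from anc(g,j), edge(j,d)
round 2: derive anc(g,e) via R1 from anc(g,j), edge(j,e)
round 2: derive anc(j,c) via R1 from anc(j,a), edge(a,c)
round 2: derive anc(j,g) via R1 from anc(j,d), edge(d,g)
round 3: derive anc(b,g) via R1 from anc(b,d), edge(d,g)
round 3: derive anc(g,g) via R1 from anc(g,d), edge(d,g)

no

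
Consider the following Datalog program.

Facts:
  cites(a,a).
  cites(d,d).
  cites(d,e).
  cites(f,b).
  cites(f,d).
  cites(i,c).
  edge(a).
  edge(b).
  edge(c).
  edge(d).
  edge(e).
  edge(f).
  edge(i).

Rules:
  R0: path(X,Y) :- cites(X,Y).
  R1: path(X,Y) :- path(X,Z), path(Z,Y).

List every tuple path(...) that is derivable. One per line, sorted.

path(a,a)
path(d,d)
path(d,e)
path(f,b)
path(f,d)
path(f,e)
path(i,c)

round 1: derive path(a,a) via R0 from cites(a,a)
round 1: derive path(d,d) via R0 from cites(d,d)
round 1: derive path(d,e) via R0 from cites(d,e)
round 1: derive path(f,b) via R0 from cites(f,b)
round 1: derive path(f,d) via R0 from cites(f,d)
round 1: derive path(i,c) via R0 from cites(i,c)
round 2: derive path(f,e) via R1 from path(f,d), path(d,e)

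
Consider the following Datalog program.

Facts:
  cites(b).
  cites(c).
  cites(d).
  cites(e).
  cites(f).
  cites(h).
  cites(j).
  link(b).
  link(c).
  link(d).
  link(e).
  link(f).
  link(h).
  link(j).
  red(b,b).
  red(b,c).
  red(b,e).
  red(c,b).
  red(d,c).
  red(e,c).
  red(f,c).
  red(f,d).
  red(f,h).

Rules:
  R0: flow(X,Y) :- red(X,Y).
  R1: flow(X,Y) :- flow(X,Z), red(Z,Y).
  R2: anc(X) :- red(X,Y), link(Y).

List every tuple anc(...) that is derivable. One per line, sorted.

round 1: derive anc(b) via R2 from red(b,b), link(b)
round 1: derive anc(c) via R2 from red(c,b), link(b)
round 1: derive anc(d) via R2 from red(d,c), link(c)
round 1: derive anc(e) via R2 from red(e,c), link(c)
round 1: derive anc(f) via R2 from red(f,c), link(c)

anc(b)
anc(c)
anc(d)
anc(e)
anc(f)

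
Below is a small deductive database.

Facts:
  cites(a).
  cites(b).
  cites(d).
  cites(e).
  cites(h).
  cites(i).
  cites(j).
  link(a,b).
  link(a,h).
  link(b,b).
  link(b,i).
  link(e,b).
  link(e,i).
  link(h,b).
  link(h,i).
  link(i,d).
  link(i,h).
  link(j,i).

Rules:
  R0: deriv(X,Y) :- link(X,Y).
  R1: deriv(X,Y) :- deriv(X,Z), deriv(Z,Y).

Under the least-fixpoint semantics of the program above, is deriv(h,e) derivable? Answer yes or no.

round 1: derive deriv(a,b) via R0 from link(a,b)
round 1: derive deriv(a,h) via R0 from link(a,h)
round 1: derive deriv(b,b) via R0 from link(b,b)
round 1: derive deriv(b,i) via R0 from link(b,i)
round 1: derive deriv(e,b) via R0 from link(e,b)
round 1: derive deriv(e,i) via R0 from link(e,i)
round 1: derive deriv(h,b) via R0 from link(h,b)
round 1: derive deriv(h,i) via R0 from link(h,i)
round 1: derive deriv(i,d) via R0 from link(i,d)
round 1: derive deriv(i,h) via R0 from link(i,h)
round 1: derive deriv(j,i) via R0 from link(j,i)
round 2: derive deriv(a,i) via R1 from deriv(a,b), deriv(b,i)
round 2: derive deriv(b,d) via R1 from deriv(b,i), deriv(i,d)
round 2: derive deriv(b,h) via R1 from deriv(b,i), deriv(i,h)
round 2: derive deriv(e,d) via R1 from deriv(e,i), deriv(i,d)
round 2: derive deriv(e,h) via R1 from deriv(e,i), deriv(i,h)
round 2: derive deriv(h,d) via R1 from deriv(h,i), deriv(i,d)
round 2: derive deriv(h,h) via R1 from deriv(h,i), deriv(i,h)
round 2: derive deriv(i,b) via R1 from deriv(i,h), deriv(h,b)
round 2: derive deriv(i,i) via R1 from deriv(i,h), deriv(h,i)
round 2: derive deriv(j,d) via R1 from deriv(j,i), deriv(i,d)
round 2: derive deriv(j,h) via R1 from deriv(j,i), deriv(i,h)
round 3: derive deriv(a,d) via R1 from deriv(a,b), deriv(b,d)
round 3: derive deriv(j,b) via R1 from deriv(j,h), deriv(h,b)

no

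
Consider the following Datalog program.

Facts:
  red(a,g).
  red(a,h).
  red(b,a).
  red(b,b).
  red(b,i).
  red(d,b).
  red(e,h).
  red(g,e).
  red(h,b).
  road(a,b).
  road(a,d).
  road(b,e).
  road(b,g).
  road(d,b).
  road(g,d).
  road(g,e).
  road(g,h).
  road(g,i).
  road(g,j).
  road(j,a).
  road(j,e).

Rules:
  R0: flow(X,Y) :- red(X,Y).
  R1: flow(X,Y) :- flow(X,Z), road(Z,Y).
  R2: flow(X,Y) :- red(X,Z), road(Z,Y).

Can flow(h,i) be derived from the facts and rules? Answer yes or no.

round 1: derive flow(a,g) via R0 from red(a,g)
round 1: derive flow(a,h) via R0 from red(a,h)
round 1: derive flow(b,a) via R0 from red(b,a)
round 1: derive flow(b,b) via R0 from red(b,b)
round 1: derive flow(b,i) via R0 from red(b,i)
round 1: derive flow(d,b) via R0 from red(d,b)
round 1: derive flow(e,h) via R0 from red(e,h)
round 1: derive flow(g,e) via R0 from red(g,e)
round 1: derive flow(h,b) via R0 from red(h,b)
round 1: derive flow(a,d) via R2 from red(a,g), road(g,d)
round 1: derive flow(a,e) via R2 from red(a,g), road(g,e)
round 1: derive flow(a,i) via R2 from red(a,g), road(g,i)
round 1: derive flow(a,j) via R2 from red(a,g), road(g,j)
round 1: derive flow(b,d) via R2 from red(b,a), road(a,d)
round 1: derive flow(b,e) via R2 from red(b,b), road(b,e)
round 1: derive flow(b,g) via R2 from red(b,b), road(b,g)
round 1: derive flow(d,e) via R2 from red(d,b), road(b,e)
round 1: derive flow(d,g) via R2 from red(d,b), road(b,g)
round 1: derive flow(h,e) via R2 from red(h,b), road(b,e)
round 1: derive flow(h,g) via R2 from red(h,b), road(b,g)
round 2: derive flow(a,a) via R1 from flow(a,j), road(j,a)
round 2: derive flow(a,b) via R1 from flow(a,d), road(d,b)
round 2: derive flow(b,h) via R1 from flow(b,g), road(g,h)
round 2: derive flow(b,j) via R1 from flow(b,g), road(g,j)
round 2: derive flow(d,d) via R1 from flow(d,g), road(g,d)
round 2: derive flow(d,h) via R1 from flow(d,g), road(g,h)
round 2: derive flow(d,i) via R1 from flow(d,g), road(g,i)
round 2: derive flow(d,j) via R1 from flow(d,g), road(g,j)
round 2: derive flow(h,d) via R1 from flow(h,g), road(g,d)
round 2: derive flow(h,h) via R1 from flow(h,g), road(g,h)
round 2: derive flow(h,i) via R1 from flow(h,g), road(g,i)
round 2: derive flow(h,j) via R1 from flow(h,g), road(g,j)
round 3: derive flow(d,a) via R1 from flow(d,j), road(j,a)
round 3: derive flow(h,a) via R1 from flow(h,j), road(j,a)

yes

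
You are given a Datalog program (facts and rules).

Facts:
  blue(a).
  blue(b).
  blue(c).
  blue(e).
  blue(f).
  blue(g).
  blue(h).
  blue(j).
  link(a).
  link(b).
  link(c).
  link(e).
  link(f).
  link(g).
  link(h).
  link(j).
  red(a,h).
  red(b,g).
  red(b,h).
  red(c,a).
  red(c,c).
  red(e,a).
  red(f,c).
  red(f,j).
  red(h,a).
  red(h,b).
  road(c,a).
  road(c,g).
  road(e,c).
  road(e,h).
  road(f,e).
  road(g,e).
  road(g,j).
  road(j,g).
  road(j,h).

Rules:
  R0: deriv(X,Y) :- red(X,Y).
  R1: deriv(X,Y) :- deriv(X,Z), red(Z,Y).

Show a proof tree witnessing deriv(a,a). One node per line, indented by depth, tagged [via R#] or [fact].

deriv(a,a)  [via R1]
  deriv(a,h)  [via R0]
    red(a,h)  [fact]
  red(h,a)  [fact]

round 1: derive deriv(a,h) via R0 from red(a,h)
round 1: derive deriv(b,g) via R0 from red(b,g)
round 1: derive deriv(b,h) via R0 from red(b,h)
round 1: derive deriv(c,a) via R0 from red(c,a)
round 1: derive deriv(c,c) via R0 from red(c,c)
round 1: derive deriv(e,a) via R0 from red(e,a)
round 1: derive deriv(f,c) via R0 from red(f,c)
round 1: derive deriv(f,j) via R0 from red(f,j)
round 1: derive deriv(h,a) via R0 from red(h,a)
round 1: derive deriv(h,b) via R0 from red(h,b)
round 2: derive deriv(a,a) via R1 from deriv(a,h), red(h,a)
round 2: derive deriv(a,b) via R1 from deriv(a,h), red(h,b)
round 2: derive deriv(b,a) via R1 from deriv(b,h), red(h,a)
round 2: derive deriv(b,b) via R1 from deriv(b,h), red(h,b)
round 2: derive deriv(c,h) via R1 from deriv(c,a), red(a,h)
round 2: derive deriv(e,h) via R1 from deriv(e,a), red(a,h)
round 2: derive deriv(f,a) via R1 from deriv(f,c), red(c,a)
round 2: derive deriv(h,g) via R1 from deriv(h,b), red(b,g)
round 2: derive deriv(h,h) via R1 from deriv(h,a), red(a,h)
round 3: derive deriv(a,g) via R1 from deriv(a,b), red(b,g)
round 3: derive deriv(c,b) via R1 from deriv(c,h), red(h,b)
round 3: derive deriv(e,b) via R1 from deriv(e,h), red(h,b)
round 3: derive deriv(f,h) via R1 from deriv(f,a), red(a,h)
round 4: derive deriv(c,g) via R1 from deriv(c,b), red(b,g)
round 4: derive deriv(e,g) via R1 from deriv(e,b), red(b,g)
round 4: derive deriv(f,b) via R1 from deriv(f,h), red(h,b)
round 5: derive deriv(f,g) via R1 from deriv(f,b), red(b,g)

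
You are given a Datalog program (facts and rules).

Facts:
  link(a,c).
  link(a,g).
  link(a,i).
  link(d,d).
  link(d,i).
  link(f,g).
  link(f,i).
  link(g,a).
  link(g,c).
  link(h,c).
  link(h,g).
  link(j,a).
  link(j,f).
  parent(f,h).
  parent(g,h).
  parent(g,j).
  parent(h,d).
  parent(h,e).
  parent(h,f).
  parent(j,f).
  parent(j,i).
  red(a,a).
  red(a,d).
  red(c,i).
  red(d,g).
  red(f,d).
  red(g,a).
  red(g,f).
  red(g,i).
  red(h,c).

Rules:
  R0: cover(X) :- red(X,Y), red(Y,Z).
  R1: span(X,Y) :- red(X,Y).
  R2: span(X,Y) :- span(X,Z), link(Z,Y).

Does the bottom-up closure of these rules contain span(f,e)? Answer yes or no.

round 1: derive span(a,a) via R1 from red(a,a)
round 1: derive span(a,d) via R1 from red(a,d)
round 1: derive span(c,i) via R1 from red(c,i)
round 1: derive span(d,g) via R1 from red(d,g)
round 1: derive span(f,d) via R1 from red(f,d)
round 1: derive span(g,a) via R1 from red(g,a)
round 1: derive span(g,f) via R1 from red(g,f)
round 1: derive span(g,i) via R1 from red(g,i)
round 1: derive span(h,c) via R1 from red(h,c)
round 2: derive span(a,c) via R2 from span(a,a), link(a,c)
round 2: derive span(a,g) via R2 from span(a,a), link(a,g)
round 2: derive span(a,i) via R2 from span(a,a), link(a,i)
round 2: derive span(d,a) via R2 from span(d,g), link(g,a)
round 2: derive span(d,c) via R2 from span(d,g), link(g,c)
round 2: derive span(f,i) via R2 from span(f,d), link(d,i)
round 2: derive span(g,c) via R2 from span(g,a), link(a,c)
round 2: derive span(g,g) via R2 from span(g,a), link(a,g)
round 3: derive span(d,i) via R2 from span(d,a), link(a,i)

no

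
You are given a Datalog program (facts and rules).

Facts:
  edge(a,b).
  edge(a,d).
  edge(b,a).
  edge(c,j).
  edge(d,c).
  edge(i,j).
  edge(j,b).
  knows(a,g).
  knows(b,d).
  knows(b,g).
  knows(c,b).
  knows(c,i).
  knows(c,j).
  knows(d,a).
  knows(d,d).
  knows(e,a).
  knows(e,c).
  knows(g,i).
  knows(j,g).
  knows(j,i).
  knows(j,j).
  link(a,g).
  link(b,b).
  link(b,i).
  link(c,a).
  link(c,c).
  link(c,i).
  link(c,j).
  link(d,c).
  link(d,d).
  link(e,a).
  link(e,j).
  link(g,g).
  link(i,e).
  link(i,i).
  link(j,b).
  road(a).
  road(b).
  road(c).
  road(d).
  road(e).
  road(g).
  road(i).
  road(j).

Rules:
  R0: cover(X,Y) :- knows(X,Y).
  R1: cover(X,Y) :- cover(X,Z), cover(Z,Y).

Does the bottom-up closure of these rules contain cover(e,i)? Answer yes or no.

round 1: derive cover(a,g) via R0 from knows(a,g)
round 1: derive cover(b,d) via R0 from knows(b,d)
round 1: derive cover(b,g) via R0 from knows(b,g)
round 1: derive cover(c,b) via R0 from knows(c,b)
round 1: derive cover(c,i) via R0 from knows(c,i)
round 1: derive cover(c,j) via R0 from knows(c,j)
round 1: derive cover(d,a) via R0 from knows(d,a)
round 1: derive cover(d,d) via R0 from knows(d,d)
round 1: derive cover(e,a) via R0 from knows(e,a)
round 1: derive cover(e,c) via R0 from knows(e,c)
round 1: derive cover(g,i) via R0 from knows(g,i)
round 1: derive cover(j,g) via R0 from knows(j,g)
round 1: derive cover(j,i) via R0 from knows(j,i)
round 1: derive cover(j,j) via R0 from knows(j,j)
round 2: derive cover(a,i) via R1 from cover(a,g), cover(g,i)
round 2: derive cover(b,a) via R1 from cover(b,d), cover(d,a)
round 2: derive cover(b,i) via R1 from cover(b,g), cover(g,i)
round 2: derive cover(c,d) via R1 from cover(c,b), cover(b,d)
round 2: derive cover(c,g) via R1 from cover(c,b), cover(b,g)
round 2: derive cover(d,g) via R1 from cover(d,a), cover(a,g)
round 2: derive cover(e,b) via R1 from cover(e,c), cover(c,b)
round 2: derive cover(e,g) via R1 from cover(e,a), cover(a,g)
round 2: derive cover(e,i) via R1 from cover(e,c), cover(c,i)
round 2: derive cover(e,j) via R1 from cover(e,c), cover(c,j)
round 3: derive cover(c,a) via R1 from cover(c,b), cover(b,a)
round 3: derive cover(d,i) via R1 from cover(d,a), cover(a,i)
round 3: derive cover(e,d) via R1 from cover(e,b), cover(b,d)

yes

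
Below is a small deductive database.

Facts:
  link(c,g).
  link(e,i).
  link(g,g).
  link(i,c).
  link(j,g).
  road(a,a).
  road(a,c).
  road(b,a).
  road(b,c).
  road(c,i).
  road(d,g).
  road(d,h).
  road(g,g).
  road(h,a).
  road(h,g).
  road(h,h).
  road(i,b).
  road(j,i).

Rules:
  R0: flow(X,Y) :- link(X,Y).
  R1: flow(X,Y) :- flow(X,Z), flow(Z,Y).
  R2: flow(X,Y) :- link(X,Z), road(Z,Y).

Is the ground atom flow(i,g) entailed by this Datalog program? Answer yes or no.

round 1: derive flow(c,g) via R0 from link(c,g)
round 1: derive flow(e,i) via R0 from link(e,i)
round 1: derive flow(g,g) via R0 from link(g,g)
round 1: derive flow(i,c) via R0 from link(i,c)
round 1: derive flow(j,g) via R0 from link(j,g)
round 1: derive flow(e,b) via R2 from link(e,i), road(i,b)
round 1: derive flow(i,i) via R2 from link(i,c), road(c,i)
round 2: derive flow(e,c) via R1 from flow(e,i), flow(i,c)
round 2: derive flow(i,g) via R1 from flow(i,c), flow(c,g)
round 3: derive flow(e,g) via R1 from flow(e,c), flow(c,g)

yes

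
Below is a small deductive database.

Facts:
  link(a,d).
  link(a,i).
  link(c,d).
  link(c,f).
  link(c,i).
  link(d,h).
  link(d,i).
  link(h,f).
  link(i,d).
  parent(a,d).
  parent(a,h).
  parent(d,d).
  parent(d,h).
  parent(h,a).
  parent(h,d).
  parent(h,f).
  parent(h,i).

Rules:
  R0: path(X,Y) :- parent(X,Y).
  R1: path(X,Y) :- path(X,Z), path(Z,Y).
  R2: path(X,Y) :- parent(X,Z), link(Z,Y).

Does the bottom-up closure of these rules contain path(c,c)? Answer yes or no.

no

round 1: derive path(a,d) via R0 from parent(a,d)
round 1: derive path(a,h) via R0 from parent(a,h)
round 1: derive path(d,d) via R0 from parent(d,d)
round 1: derive path(d,h) via R0 from parent(d,h)
round 1: derive path(h,a) via R0 from parent(h,a)
round 1: derive path(h,d) via R0 from parent(h,d)
round 1: derive path(h,f) via R0 from parent(h,f)
round 1: derive path(h,i) via R0 from parent(h,i)
round 1: derive path(a,f) via R2 from parent(a,h), link(h,f)
round 1: derive path(a,i) via R2 from parent(a,d), link(d,i)
round 1: derive path(d,f) via R2 from parent(d,h), link(h,f)
round 1: derive path(d,i) via R2 from parent(d,d), link(d,i)
round 1: derive path(h,h) via R2 from parent(h,d), link(d,h)
round 2: derive path(a,a) via R1 from path(a,h), path(h,a)
round 2: derive path(d,a) via R1 from path(d,h), path(h,a)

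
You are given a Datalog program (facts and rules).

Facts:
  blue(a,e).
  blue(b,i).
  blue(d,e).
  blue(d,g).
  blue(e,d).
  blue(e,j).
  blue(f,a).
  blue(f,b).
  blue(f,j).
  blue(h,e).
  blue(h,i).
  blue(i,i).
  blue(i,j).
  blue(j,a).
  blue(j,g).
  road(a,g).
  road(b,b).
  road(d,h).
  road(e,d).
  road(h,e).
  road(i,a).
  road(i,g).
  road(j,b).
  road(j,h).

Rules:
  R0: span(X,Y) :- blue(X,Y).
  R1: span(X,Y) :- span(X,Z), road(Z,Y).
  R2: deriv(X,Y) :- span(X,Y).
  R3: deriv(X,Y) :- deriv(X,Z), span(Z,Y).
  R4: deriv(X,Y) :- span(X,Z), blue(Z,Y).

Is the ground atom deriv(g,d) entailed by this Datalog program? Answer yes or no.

round 1: derive span(a,e) via R0 from blue(a,e)
round 1: derive span(b,i) via R0 from blue(b,i)
round 1: derive span(d,e) via R0 from blue(d,e)
round 1: derive span(d,g) via R0 from blue(d,g)
round 1: derive span(e,d) via R0 from blue(e,d)
round 1: derive span(e,j) via R0 from blue(e,j)
round 1: derive span(f,a) via R0 from blue(f,a)
round 1: derive span(f,b) via R0 from blue(f,b)
round 1: derive span(f,j) via R0 from blue(f,j)
round 1: derive span(h,e) via R0 from blue(h,e)
round 1: derive span(h,i) via R0 from blue(h,i)
round 1: derive span(i,i) via R0 from blue(i,i)
round 1: derive span(i,j) via R0 from blue(i,j)
round 1: derive span(j,a) via R0 from blue(j,a)
round 1: derive span(j,g) via R0 from blue(j,g)
round 2: derive span(a,d) via R1 from span(a,e), road(e,d)
round 2: derive span(b,a) via R1 from span(b,i), road(i,a)
round 2: derive span(b,g) via R1 from span(b,i), road(i,g)
round 2: derive span(d,d) via R1 from span(d,e), road(e,d)
round 2: derive span(e,b) via R1 from span(e,j), road(j,b)
round 2: derive span(e,h) via R1 from span(e,d), road(d,h)
round 2: derive span(f,g) via R1 from span(f,a), road(a,g)
round 2: derive span(f,h) via R1 from span(f,j), road(j,h)
round 2: derive span(h,a) via R1 from span(h,i), road(i,a)
round 2: derive span(h,d) via R1 from span(h,e), road(e,d)
round 2: derive span(h,g) via R1 from span(h,i), road(i,g)
round 2: derive span(i,a) via R1 from span(i,i), road(i,a)
round 2: derive span(i,b) via R1 from span(i,j), road(j,b)
round 2: derive span(i,g) via R1 from span(i,i), road(i,g)
round 2: derive span(i,h) via R1 from span(i,j), road(j,h)
round 2: derive deriv(a,e) via R2 from span(a,e)
round 2: derive deriv(b,i) via R2 from span(b,i)
round 2: derive deriv(d,e) via R2 from span(d,e)
round 2: derive deriv(d,g) via R2 from span(d,g)
round 2: derive deriv(e,d) via R2 from span(e,d)
round 2: derive deriv(e,j) via R2 from span(e,j)
round 2: derive deriv(f,a) via R2 from span(f,a)
round 2: derive deriv(f,b) via R2 from span(f,b)
round 2: derive deriv(f,j) via R2 from span(f,j)
round 2: derive deriv(h,e) via R2 from span(h,e)
round 2: derive deriv(h,i) via R2 from span(h,i)
round 2: derive deriv(i,i) via R2 from span(i,i)
round 2: derive deriv(i,j) via R2 from span(i,j)
round 2: derive deriv(j,a) via R2 from span(j,a)
round 2: derive deriv(j,g) via R2 from span(j,g)
round 2: derive deriv(a,d) via R4 from span(a,e), blue(e,d)
round 2: derive deriv(a,j) via R4 from span(a,e), blue(e,j)
round 2: derive deriv(b,j) via R4 from span(b,i), blue(i,j)
round 2: derive deriv(d,d) via R4 from span(d,e), blue(e,d)
round 2: derive deriv(d,j) via R4 from span(d,e), blue(e,j)
round 2: derive deriv(e,a) via R4 from span(e,j), blue(j,a)
round 2: derive deriv(e,e) via R4 from span(e,d), blue(d,e)
round 2: derive deriv(e,g) via R4 from span(e,d), blue(d,g)
round 2: derive deriv(f,e) via R4 from span(f,a), blue(a,e)
round 2: derive deriv(f,g) via R4 from span(f,j), blue(j,g)
round 2: derive deriv(f,i) via R4 from span(f,b), blue(b,i)
round 2: derive deriv(h,d) via R4 from span(h,e), blue(e,d)
round 2: derive deriv(h,j) via R4 from span(h,e), blue(e,j)
round 2: derive deriv(i,a) via R4 from span(i,j), blue(j,a)
round 2: derive deriv(i,g) via R4 from span(i,j), blue(j,g)
round 2: derive deriv(j,e) via R4 from span(j,a), blue(a,e)
round 3: derive span(a,h) via R1 from span(a,d), road(d,h)
round 3: derive span(d,h) via R1 from span(d,d), road(d,h)
round 3: derive span(e,e) via R1 from span(e,h), road(h,e)
round 3: derive span(f,e) via R1 from span(f,h), road(h,e)
round 3: derive span(h,h) via R1 from span(h,d), road(d,h)
round 3: derive span(i,e) via R1 from span(i,h), road(h,e)
round 3: derive deriv(b,a) via R2 from span(b,a)
round 3: derive deriv(b,g) via R2 from span(b,g)
round 3: derive deriv(e,b) via R2 from span(e,b)
round 3: derive deriv(e,h) via R2 from span(e,h)
round 3: derive deriv(f,h) via R2 from span(f,h)
round 3: derive deriv(h,a) via R2 from span(h,a)
round 3: derive deriv(h,g) via R2 from span(h,g)
round 3: derive deriv(i,b) via R2 from span(i,b)
round 3: derive deriv(i,h) via R2 from span(i,h)
round 3: derive deriv(a,a) via R3 from deriv(a,j), span(j,a)
round 3: derive deriv(a,b) via R3 from deriv(a,e), span(e,b)
round 3: derive deriv(a,g) via R3 from deriv(a,d), span(d,g)
round 3: derive deriv(a,h) via R3 from deriv(a,e), span(e,h)
round 3: derive deriv(b,b) via R3 from deriv(b,i), span(i,b)
round 3: derive deriv(b,h) via R3 from deriv(b,i), span(i,h)
round 3: derive deriv(d,a) via R3 from deriv(d,j), span(j,a)
round 3: derive deriv(d,b) via R3 from deriv(d,e), span(e,b)
round 3: derive deriv(d,h) via R3 from deriv(d,e), span(e,h)
round 3: derive deriv(f,d) via R3 from deriv(f,a), span(a,d)
round 3: derive deriv(h,b) via R3 from deriv(h,e), span(e,b)
round 3: derive deriv(h,h) via R3 from deriv(h,e), span(e,h)
round 3: derive deriv(i,d) via R3 from deriv(i,a), span(a,d)
round 3: derive deriv(i,e) via R3 from deriv(i,a), span(a,e)
round 3: derive deriv(j,b) via R3 from deriv(j,e), span(e,b)
round 3: derive deriv(j,d) via R3 from deriv(j,a), span(a,d)
round 3: derive deriv(j,h) via R3 from deriv(j,e), span(e,h)
round 3: derive deriv(j,j) via R3 from deriv(j,e), span(e,j)
round 3: derive deriv(b,e) via R4 from span(b,a), blue(a,e)
round 3: derive deriv(e,i) via R4 from span(e,b), blue(b,i)
round 4: derive span(f,d) via R1 from span(f,e), road(e,d)
round 4: derive span(i,d) via R1 from span(i,e), road(e,d)
round 4: derive deriv(a,i) via R3 from deriv(a,b), span(b,i)
round 4: derive deriv(b,d) via R3 from deriv(b,a), span(a,d)
round 4: derive deriv(d,i) via R3 from deriv(d,b), span(b,i)
round 4: derive deriv(j,i) via R3 from deriv(j,b), span(b,i)

no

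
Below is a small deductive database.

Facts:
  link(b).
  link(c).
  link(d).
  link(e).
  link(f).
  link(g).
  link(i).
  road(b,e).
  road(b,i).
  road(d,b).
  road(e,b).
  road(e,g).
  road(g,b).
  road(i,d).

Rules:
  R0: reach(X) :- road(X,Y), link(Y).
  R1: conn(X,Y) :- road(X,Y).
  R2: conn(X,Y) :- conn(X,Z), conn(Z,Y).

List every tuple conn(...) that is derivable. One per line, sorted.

round 1: derive conn(b,e) via R1 from road(b,e)
round 1: derive conn(b,i) via R1 from road(b,i)
round 1: derive conn(d,b) via R1 from road(d,b)
round 1: derive conn(e,b) via R1 from road(e,b)
round 1: derive conn(e,g) via R1 from road(e,g)
round 1: derive conn(g,b) via R1 from road(g,b)
round 1: derive conn(i,d) via R1 from road(i,d)
round 2: derive conn(b,b) via R2 from conn(b,e), conn(e,b)
round 2: derive conn(b,d) via R2 from conn(b,i), conn(i,d)
round 2: derive conn(b,g) via R2 from conn(b,e), conn(e,g)
round 2: derive conn(d,e) via R2 from conn(d,b), conn(b,e)
round 2: derive conn(d,i) via R2 from conn(d,b), conn(b,i)
round 2: derive conn(e,e) via R2 from conn(e,b), conn(b,e)
round 2: derive conn(e,i) via R2 from conn(e,b), conn(b,i)
round 2: derive conn(g,e) via R2 from conn(g,b), conn(b,e)
round 2: derive conn(g,i) via R2 from conn(g,b), conn(b,i)
round 2: derive conn(i,b) via R2 from conn(i,d), conn(d,b)
round 3: derive conn(d,d) via R2 from conn(d,b), conn(b,d)
round 3: derive conn(d,g) via R2 from conn(d,b), conn(b,g)
round 3: derive conn(e,d) via R2 from conn(e,b), conn(b,d)
round 3: derive conn(g,d) via R2 from conn(g,b), conn(b,d)
round 3: derive conn(g,g) via R2 from conn(g,b), conn(b,g)
round 3: derive conn(i,e) via R2 from conn(i,b), conn(b,e)
round 3: derive conn(i,g) via R2 from conn(i,b), conn(b,g)
round 3: derive conn(i,i) via R2 from conn(i,b), conn(b,i)

conn(b,b)
conn(b,d)
conn(b,e)
conn(b,g)
conn(b,i)
conn(d,b)
conn(d,d)
conn(d,e)
conn(d,g)
conn(d,i)
conn(e,b)
conn(e,d)
conn(e,e)
conn(e,g)
conn(e,i)
conn(g,b)
conn(g,d)
conn(g,e)
conn(g,g)
conn(g,i)
conn(i,b)
conn(i,d)
conn(i,e)
conn(i,g)
conn(i,i)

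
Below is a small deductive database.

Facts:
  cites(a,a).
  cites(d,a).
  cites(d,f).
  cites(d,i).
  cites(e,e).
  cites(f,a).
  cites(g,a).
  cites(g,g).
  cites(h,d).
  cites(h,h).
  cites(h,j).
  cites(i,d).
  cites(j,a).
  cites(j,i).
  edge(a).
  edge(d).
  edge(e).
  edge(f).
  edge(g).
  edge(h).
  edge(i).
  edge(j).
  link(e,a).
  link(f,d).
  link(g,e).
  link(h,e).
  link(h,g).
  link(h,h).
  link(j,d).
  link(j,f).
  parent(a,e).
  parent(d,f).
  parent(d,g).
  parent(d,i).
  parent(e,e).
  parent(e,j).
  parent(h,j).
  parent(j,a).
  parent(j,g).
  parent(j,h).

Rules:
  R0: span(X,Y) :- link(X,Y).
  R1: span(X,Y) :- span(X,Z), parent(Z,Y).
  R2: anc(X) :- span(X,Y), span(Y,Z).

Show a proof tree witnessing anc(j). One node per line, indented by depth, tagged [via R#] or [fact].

round 1: derive span(e,a) via R0 from link(e,a)
round 1: derive span(f,d) via R0 from link(f,d)
round 1: derive span(g,e) via R0 from link(g,e)
round 1: derive span(h,e) via R0 from link(h,e)
round 1: derive span(h,g) via R0 from link(h,g)
round 1: derive span(h,h) via R0 from link(h,h)
round 1: derive span(j,d) via R0 from link(j,d)
round 1: derive span(j,f) via R0 from link(j,f)
round 2: derive span(e,e) via R1 from span(e,a), parent(a,e)
round 2: derive span(f,f) via R1 from span(f,d), parent(d,f)
round 2: derive span(f,g) via R1 from span(f,d), parent(d,g)
round 2: derive span(f,i) via R1 from span(f,d), parent(d,i)
round 2: derive span(g,j) via R1 from span(g,e), parent(e,j)
round 2: derive span(h,j) via R1 from span(h,e), parent(e,j)
round 2: derive span(j,g) via R1 from span(j,d), parent(d,g)
round 2: derive span(j,i) via R1 from span(j,d), parent(d,i)
round 2: derive anc(g) via R2 from span(g,e), span(e,a)
round 2: derive anc(h) via R2 from span(h,e), span(e,a)
round 2: derive anc(j) via R2 from span(j,f), span(f,d)
round 3: derive span(e,j) via R1 from span(e,e), parent(e,j)
round 3: derive span(g,a) via R1 from span(g,j), parent(j,a)
round 3: derive span(g,g) via R1 from span(g,j), parent(j,g)
round 3: derive span(g,h) via R1 from span(g,j), parent(j,h)
round 3: derive span(h,a) via R1 from span(h,j), parent(j,a)
round 3: derive anc(e) via R2 from span(e,e), span(e,a)
round 3: derive anc(f) via R2 from span(f,f), span(f,d)
round 4: derive span(e,g) via R1 from span(e,j), parent(j,g)
round 4: derive span(e,h) via R1 from span(e,j), parent(j,h)

anc(j)  [via R2]
  span(j,f)  [via R0]
    link(j,f)  [fact]
  span(f,d)  [via R0]
    link(f,d)  [fact]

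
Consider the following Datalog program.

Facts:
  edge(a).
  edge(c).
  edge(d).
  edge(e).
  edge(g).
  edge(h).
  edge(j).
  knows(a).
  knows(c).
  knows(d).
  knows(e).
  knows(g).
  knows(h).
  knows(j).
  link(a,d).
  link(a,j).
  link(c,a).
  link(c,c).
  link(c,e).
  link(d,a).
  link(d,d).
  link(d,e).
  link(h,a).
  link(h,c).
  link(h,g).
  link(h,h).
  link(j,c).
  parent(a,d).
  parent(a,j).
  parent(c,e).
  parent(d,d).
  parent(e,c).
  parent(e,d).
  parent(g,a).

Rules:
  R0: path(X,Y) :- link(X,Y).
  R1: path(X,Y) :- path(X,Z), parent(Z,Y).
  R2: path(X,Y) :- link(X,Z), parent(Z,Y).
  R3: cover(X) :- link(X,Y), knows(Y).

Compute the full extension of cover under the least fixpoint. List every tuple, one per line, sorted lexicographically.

round 1: derive cover(a) via R3 from link(a,d), knows(d)
round 1: derive cover(c) via R3 from link(c,a), knows(a)
round 1: derive cover(d) via R3 from link(d,a), knows(a)
round 1: derive cover(h) via R3 from link(h,a), knows(a)
round 1: derive cover(j) via R3 from link(j,c), knows(c)

cover(a)
cover(c)
cover(d)
cover(h)
cover(j)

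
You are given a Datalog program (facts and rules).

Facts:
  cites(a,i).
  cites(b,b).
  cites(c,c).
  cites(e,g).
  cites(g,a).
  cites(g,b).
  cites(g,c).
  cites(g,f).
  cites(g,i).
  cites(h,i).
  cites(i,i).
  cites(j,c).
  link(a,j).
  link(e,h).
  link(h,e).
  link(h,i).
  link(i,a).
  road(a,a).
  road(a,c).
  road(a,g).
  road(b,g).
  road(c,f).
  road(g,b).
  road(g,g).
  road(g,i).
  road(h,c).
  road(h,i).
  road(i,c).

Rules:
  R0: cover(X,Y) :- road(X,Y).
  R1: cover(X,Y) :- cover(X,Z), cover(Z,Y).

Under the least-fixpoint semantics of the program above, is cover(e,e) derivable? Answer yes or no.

no

round 1: derive cover(a,a) via R0 from road(a,a)
round 1: derive cover(a,c) via R0 from road(a,c)
round 1: derive cover(a,g) via R0 from road(a,g)
round 1: derive cover(b,g) via R0 from road(b,g)
round 1: derive cover(c,f) via R0 from road(c,f)
round 1: derive cover(g,b) via R0 from road(g,b)
round 1: derive cover(g,g) via R0 from road(g,g)
round 1: derive cover(g,i) via R0 from road(g,i)
round 1: derive cover(h,c) via R0 from road(h,c)
round 1: derive cover(h,i) via R0 from road(h,i)
round 1: derive cover(i,c) via R0 from road(i,c)
round 2: derive cover(a,b) via R1 from cover(a,g), cover(g,b)
round 2: derive cover(a,f) via R1 from cover(a,c), cover(c,f)
round 2: derive cover(a,i) via R1 from cover(a,g), cover(g,i)
round 2: derive cover(b,b) via R1 from cover(b,g), cover(g,b)
round 2: derive cover(b,i) via R1 from cover(b,g), cover(g,i)
round 2: derive cover(g,c) via R1 from cover(g,i), cover(i,c)
round 2: derive cover(h,f) via R1 from cover(h,c), cover(c,f)
round 2: derive cover(i,f) via R1 from cover(i,c), cover(c,f)
round 3: derive cover(b,c) via R1 from cover(b,g), cover(g,c)
round 3: derive cover(b,f) via R1 from cover(b,i), cover(i,f)
round 3: derive cover(g,f) via R1 from cover(g,c), cover(c,f)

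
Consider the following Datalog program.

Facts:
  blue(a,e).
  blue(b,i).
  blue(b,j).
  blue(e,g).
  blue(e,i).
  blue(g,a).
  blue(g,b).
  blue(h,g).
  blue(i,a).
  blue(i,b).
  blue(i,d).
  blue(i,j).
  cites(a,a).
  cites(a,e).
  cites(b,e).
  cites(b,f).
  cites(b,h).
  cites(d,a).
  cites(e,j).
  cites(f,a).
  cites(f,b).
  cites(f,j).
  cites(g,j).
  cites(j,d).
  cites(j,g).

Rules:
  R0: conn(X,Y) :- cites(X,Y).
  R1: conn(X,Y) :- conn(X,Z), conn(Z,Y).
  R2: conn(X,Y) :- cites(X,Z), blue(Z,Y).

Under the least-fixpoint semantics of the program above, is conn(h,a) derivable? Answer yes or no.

round 1: derive conn(a,a) via R0 from cites(a,a)
round 1: derive conn(a,e) via R0 from cites(a,e)
round 1: derive conn(b,e) via R0 from cites(b,e)
round 1: derive conn(b,f) via R0 from cites(b,f)
round 1: derive conn(b,h) via R0 from cites(b,h)
round 1: derive conn(d,a) via R0 from cites(d,a)
round 1: derive conn(e,j) via R0 from cites(e,j)
round 1: derive conn(f,a) via R0 from cites(f,a)
round 1: derive conn(f,b) via R0 from cites(f,b)
round 1: derive conn(f,j) via R0 from cites(f,j)
round 1: derive conn(g,j) via R0 from cites(g,j)
round 1: derive conn(j,d) via R0 from cites(j,d)
round 1: derive conn(j,g) via R0 from cites(j,g)
round 1: derive conn(a,g) via R2 from cites(a,e), blue(e,g)
round 1: derive conn(a,i) via R2 from cites(a,e), blue(e,i)
round 1: derive conn(b,g) via R2 from cites(b,e), blue(e,g)
round 1: derive conn(b,i) via R2 from cites(b,e), blue(e,i)
round 1: derive conn(d,e) via R2 from cites(d,a), blue(a,e)
round 1: derive conn(f,e) via R2 from cites(f,a), blue(a,e)
round 1: derive conn(f,i) via R2 from cites(f,b), blue(b,i)
round 1: derive conn(j,a) via R2 from cites(j,g), blue(g,a)
round 1: derive conn(j,b) via R2 from cites(j,g), blue(g,b)
round 2: derive conn(a,j) via R1 from conn(a,e), conn(e,j)
round 2: derive conn(b,a) via R1 from conn(b,f), conn(f,a)
round 2: derive conn(b,b) via R1 from conn(b,f), conn(f,b)
round 2: derive conn(b,j) via R1 from conn(b,e), conn(e,j)
round 2: derive conn(d,g) via R1 from conn(d,a), conn(a,g)
round 2: derive conn(d,i) via R1 from conn(d,a), conn(a,i)
round 2: derive conn(d,j) via R1 from conn(d,e), conn(e,j)
round 2: derive conn(e,a) via R1 from conn(e,j), conn(j,a)
round 2: derive conn(e,b) via R1 from conn(e,j), conn(j,b)
round 2: derive conn(e,d) via R1 from conn(e,j), conn(j,d)
round 2: derive conn(e,g) via R1 from conn(e,j), conn(j,g)
round 2: derive conn(f,d) via R1 from conn(f,j), conn(j,d)
round 2: derive conn(f,f) via R1 from conn(f,b), conn(b,f)
round 2: derive conn(f,g) via R1 from conn(f,a), conn(a,g)
round 2: derive conn(f,h) via R1 from conn(f,b), conn(b,h)
round 2: derive conn(g,a) via R1 from conn(g,j), conn(j,a)
round 2: derive conn(g,b) via R1 from conn(g,j), conn(j,b)
round 2: derive conn(g,d) via R1 from conn(g,j), conn(j,d)
round 2: derive conn(g,g) via R1 from conn(g,j), conn(j,g)
round 2: derive conn(j,e) via R1 from conn(j,a), conn(a,e)
round 2: derive conn(j,f) via R1 from conn(j,b), conn(b,f)
round 2: derive conn(j,h) via R1 from conn(j,b), conn(b,h)
round 2: derive conn(j,i) via R1 from conn(j,a), conn(a,i)
round 2: derive conn(j,j) via R1 from conn(j,g), conn(g,j)
round 3: derive conn(a,b) via R1 from conn(a,e), conn(e,b)
round 3: derive conn(a,d) via R1 from conn(a,e), conn(e,d)
round 3: derive conn(a,f) via R1 from conn(a,j), conn(j,f)
round 3: derive conn(a,h) via R1 from conn(a,j), conn(j,h)
round 3: derive conn(b,d) via R1 from conn(b,e), conn(e,d)
round 3: derive conn(d,b) via R1 from conn(d,e), conn(e,b)
round 3: derive conn(d,d) via R1 from conn(d,e), conn(e,d)
round 3: derive conn(d,f) via R1 from conn(d,j), conn(j,f)
round 3: derive conn(d,h) via R1 from conn(d,j), conn(j,h)
round 3: derive conn(e,e) via R1 from conn(e,a), conn(a,e)
round 3: derive conn(e,f) via R1 from conn(e,b), conn(b,f)
round 3: derive conn(e,h) via R1 from conn(e,b), conn(b,h)
round 3: derive conn(e,i) via R1 from conn(e,a), conn(a,i)
round 3: derive conn(g,e) via R1 from conn(g,a), conn(a,e)
round 3: derive conn(g,f) via R1 from conn(g,b), conn(b,f)
round 3: derive conn(g,h) via R1 from conn(g,b), conn(b,h)
round 3: derive conn(g,i) via R1 from conn(g,a), conn(a,i)

no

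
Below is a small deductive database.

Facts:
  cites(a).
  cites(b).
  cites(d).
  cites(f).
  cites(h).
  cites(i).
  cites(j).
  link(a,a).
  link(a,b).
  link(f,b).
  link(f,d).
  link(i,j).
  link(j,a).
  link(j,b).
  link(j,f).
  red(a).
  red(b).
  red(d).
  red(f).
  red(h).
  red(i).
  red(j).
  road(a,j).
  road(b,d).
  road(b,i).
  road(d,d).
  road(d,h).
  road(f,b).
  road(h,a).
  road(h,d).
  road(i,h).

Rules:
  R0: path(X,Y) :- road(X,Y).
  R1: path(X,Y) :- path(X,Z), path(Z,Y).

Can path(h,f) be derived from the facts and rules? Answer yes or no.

round 1: derive path(a,j) via R0 from road(a,j)
round 1: derive path(b,d) via R0 from road(b,d)
round 1: derive path(b,i) via R0 from road(b,i)
round 1: derive path(d,d) via R0 from road(d,d)
round 1: derive path(d,h) via R0 from road(d,h)
round 1: derive path(f,b) via R0 from road(f,b)
round 1: derive path(h,a) via R0 from road(h,a)
round 1: derive path(h,d) via R0 from road(h,d)
round 1: derive path(i,h) via R0 from road(i,h)
round 2: derive path(b,h) via R1 from path(b,d), path(d,h)
round 2: derive path(d,a) via R1 from path(d,h), path(h,a)
round 2: derive path(f,d) via R1 from path(f,b), path(b,d)
round 2: derive path(f,i) via R1 from path(f,b), path(b,i)
round 2: derive path(h,h) via R1 from path(h,d), path(d,h)
round 2: derive path(h,j) via R1 from path(h,a), path(a,j)
round 2: derive path(i,a) via R1 from path(i,h), path(h,a)
round 2: derive path(i,d) via R1 from path(i,h), path(h,d)
round 3: derive path(b,a) via R1 from path(b,d), path(d,a)
round 3: derive path(b,j) via R1 from path(b,h), path(h,j)
round 3: derive path(d,j) via R1 from path(d,a), path(a,j)
round 3: derive path(f,a) via R1 from path(f,d), path(d,a)
round 3: derive path(f,h) via R1 from path(f,b), path(b,h)
round 3: derive path(i,j) via R1 from path(i,a), path(a,j)
round 4: derive path(f,j) via R1 from path(f,a), path(a,j)

no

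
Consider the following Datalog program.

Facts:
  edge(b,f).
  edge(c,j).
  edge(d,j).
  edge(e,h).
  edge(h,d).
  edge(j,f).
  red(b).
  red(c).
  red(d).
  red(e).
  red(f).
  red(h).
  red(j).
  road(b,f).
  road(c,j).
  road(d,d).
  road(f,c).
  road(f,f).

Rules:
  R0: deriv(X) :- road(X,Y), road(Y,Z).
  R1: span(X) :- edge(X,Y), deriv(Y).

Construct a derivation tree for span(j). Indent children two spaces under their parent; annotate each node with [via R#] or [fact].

span(j)  [via R1]
  edge(j,f)  [fact]
  deriv(f)  [via R0]
    road(f,c)  [fact]
    road(c,j)  [fact]

round 1: derive deriv(b) via R0 from road(b,f), road(f,c)
round 1: derive deriv(d) via R0 from road(d,d), road(d,d)
round 1: derive deriv(f) via R0 from road(f,c), road(c,j)
round 2: derive span(b) via R1 from edge(b,f), deriv(f)
round 2: derive span(h) via R1 from edge(h,d), deriv(d)
round 2: derive span(j) via R1 from edge(j,f), deriv(f)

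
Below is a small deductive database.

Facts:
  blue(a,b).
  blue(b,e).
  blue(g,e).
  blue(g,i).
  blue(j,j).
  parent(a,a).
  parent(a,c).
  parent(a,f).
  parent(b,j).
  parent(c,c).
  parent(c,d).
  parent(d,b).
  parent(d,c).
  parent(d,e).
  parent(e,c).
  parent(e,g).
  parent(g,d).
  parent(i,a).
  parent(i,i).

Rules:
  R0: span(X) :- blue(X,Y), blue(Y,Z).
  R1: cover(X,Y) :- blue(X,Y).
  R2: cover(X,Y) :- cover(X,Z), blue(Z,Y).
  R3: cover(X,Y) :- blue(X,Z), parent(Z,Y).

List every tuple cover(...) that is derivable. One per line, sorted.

cover(a,b)
cover(a,e)
cover(a,j)
cover(b,c)
cover(b,e)
cover(b,g)
cover(b,i)
cover(g,a)
cover(g,b)
cover(g,c)
cover(g,e)
cover(g,g)
cover(g,i)
cover(j,j)

round 1: derive cover(a,b) via R1 from blue(a,b)
round 1: derive cover(b,e) via R1 from blue(b,e)
round 1: derive cover(g,e) via R1 from blue(g,e)
round 1: derive cover(g,i) via R1 from blue(g,i)
round 1: derive cover(j,j) via R1 from blue(j,j)
round 1: derive cover(a,j) via R3 from blue(a,b), parent(b,j)
round 1: derive cover(b,c) via R3 from blue(b,e), parent(e,c)
round 1: derive cover(b,g) via R3 from blue(b,e), parent(e,g)
round 1: derive cover(g,a) via R3 from blue(g,i), parent(i,a)
round 1: derive cover(g,c) via R3 from blue(g,e), parent(e,c)
round 1: derive cover(g,g) via R3 from blue(g,e), parent(e,g)
round 2: derive cover(a,e) via R2 from cover(a,b), blue(b,e)
round 2: derive cover(b,i) via R2 from cover(b,g), blue(g,i)
round 2: derive cover(g,b) via R2 from cover(g,a), blue(a,b)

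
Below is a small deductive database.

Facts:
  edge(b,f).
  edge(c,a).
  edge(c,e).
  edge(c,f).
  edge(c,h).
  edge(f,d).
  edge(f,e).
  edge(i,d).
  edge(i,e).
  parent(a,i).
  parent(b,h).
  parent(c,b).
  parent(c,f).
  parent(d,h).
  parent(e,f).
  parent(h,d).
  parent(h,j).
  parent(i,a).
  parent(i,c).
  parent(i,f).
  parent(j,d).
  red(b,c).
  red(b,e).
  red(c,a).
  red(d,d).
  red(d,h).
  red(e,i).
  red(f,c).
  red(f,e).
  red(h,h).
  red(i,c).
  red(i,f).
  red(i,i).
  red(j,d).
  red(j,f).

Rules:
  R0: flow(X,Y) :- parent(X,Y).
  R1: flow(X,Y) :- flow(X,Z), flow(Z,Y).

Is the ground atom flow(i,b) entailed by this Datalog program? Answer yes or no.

yes

round 1: derive flow(a,i) via R0 from parent(a,i)
round 1: derive flow(b,h) via R0 from parent(b,h)
round 1: derive flow(c,b) via R0 from parent(c,b)
round 1: derive flow(c,f) via R0 from parent(c,f)
round 1: derive flow(d,h) via R0 from parent(d,h)
round 1: derive flow(e,f) via R0 from parent(e,f)
round 1: derive flow(h,d) via R0 from parent(h,d)
round 1: derive flow(h,j) via R0 from parent(h,j)
round 1: derive flow(i,a) via R0 from parent(i,a)
round 1: derive flow(i,c) via R0 from parent(i,c)
round 1: derive flow(i,f) via R0 from parent(i,f)
round 1: derive flow(j,d) via R0 from parent(j,d)
round 2: derive flow(a,a) via R1 from flow(a,i), flow(i,a)
round 2: derive flow(a,c) via R1 from flow(a,i), flow(i,c)
round 2: derive flow(a,f) via R1 from flow(a,i), flow(i,f)
round 2: derive flow(b,d) via R1 from flow(b,h), flow(h,d)
round 2: derive flow(b,j) via R1 from flow(b,h), flow(h,j)
round 2: derive flow(c,h) via R1 from flow(c,b), flow(b,h)
round 2: derive flow(d,d) via R1 from flow(d,h), flow(h,d)
round 2: derive flow(d,j) via R1 from flow(d,h), flow(h,j)
round 2: derive flow(h,h) via R1 from flow(h,d), flow(d,h)
round 2: derive flow(i,b) via R1 from flow(i,c), flow(c,b)
round 2: derive flow(i,i) via R1 from flow(i,a), flow(a,i)
round 2: derive flow(j,h) via R1 from flow(j,d), flow(d,h)
round 3: derive flow(a,b) via R1 from flow(a,c), flow(c,b)
round 3: derive flow(a,h) via R1 from flow(a,c), flow(c,h)
round 3: derive flow(c,d) via R1 from flow(c,b), flow(b,d)
round 3: derive flow(c,j) via R1 from flow(c,b), flow(b,j)
round 3: derive flow(i,d) via R1 from flow(i,b), flow(b,d)
round 3: derive flow(i,h) via R1 from flow(i,b), flow(b,h)
round 3: derive flow(i,j) via R1 from flow(i,b), flow(b,j)
round 3: derive flow(j,j) via R1 from flow(j,d), flow(d,j)
round 4: derive flow(a,d) via R1 from flow(a,b), flow(b,d)
round 4: derive flow(a,j) via R1 from flow(a,b), flow(b,j)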